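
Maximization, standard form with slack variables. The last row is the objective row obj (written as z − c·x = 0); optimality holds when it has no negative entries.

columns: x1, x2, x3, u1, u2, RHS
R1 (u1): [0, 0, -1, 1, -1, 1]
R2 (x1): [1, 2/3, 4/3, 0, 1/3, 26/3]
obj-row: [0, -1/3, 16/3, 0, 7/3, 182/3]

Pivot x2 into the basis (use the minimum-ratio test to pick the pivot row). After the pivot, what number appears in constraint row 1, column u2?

Ratio test on column x2 — row 1: entry 0 ≤ 0; row 2: (26/3)/(2/3) = 13. Minimum is 13 at row 2 (x1 leaves); pivot element 2/3.
Divide row 2 by 2/3; eliminate column x2 from the other rows.
Row 1 update in column u2: -1 − 0·(1/2) = -1.

-1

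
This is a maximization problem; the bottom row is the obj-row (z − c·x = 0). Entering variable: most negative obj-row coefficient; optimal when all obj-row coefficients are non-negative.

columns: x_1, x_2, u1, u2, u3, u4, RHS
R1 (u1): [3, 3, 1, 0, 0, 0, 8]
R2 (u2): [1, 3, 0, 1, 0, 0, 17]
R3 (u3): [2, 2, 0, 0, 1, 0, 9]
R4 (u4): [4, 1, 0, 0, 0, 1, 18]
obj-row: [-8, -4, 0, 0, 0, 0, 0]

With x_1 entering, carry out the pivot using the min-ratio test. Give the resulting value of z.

64/3

Ratio test on column x_1 — row 1: 8/3 = 8/3; row 2: 17/1 = 17; row 3: 9/2 = 9/2; row 4: 18/4 = 9/2. Minimum is 8/3 at row 1 (u1 leaves); pivot element 3.
Pivot on row 1; the obj-row RHS becomes 0 − (-8)·(8/3) = 64/3.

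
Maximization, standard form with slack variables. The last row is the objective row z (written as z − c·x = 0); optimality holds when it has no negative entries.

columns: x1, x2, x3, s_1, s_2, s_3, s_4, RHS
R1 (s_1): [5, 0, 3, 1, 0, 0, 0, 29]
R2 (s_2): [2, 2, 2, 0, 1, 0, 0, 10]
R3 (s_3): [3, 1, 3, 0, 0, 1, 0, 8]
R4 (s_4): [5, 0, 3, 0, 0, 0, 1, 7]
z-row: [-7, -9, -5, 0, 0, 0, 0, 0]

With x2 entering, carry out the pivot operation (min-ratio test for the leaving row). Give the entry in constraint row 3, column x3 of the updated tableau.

Ratio test on column x2 — row 1: entry 0 ≤ 0; row 2: 10/2 = 5; row 3: 8/1 = 8; row 4: entry 0 ≤ 0. Minimum is 5 at row 2 (s_2 leaves); pivot element 2.
Divide row 2 by 2; eliminate column x2 from the other rows.
Row 3 update in column x3: 3 − 1·1 = 2.

2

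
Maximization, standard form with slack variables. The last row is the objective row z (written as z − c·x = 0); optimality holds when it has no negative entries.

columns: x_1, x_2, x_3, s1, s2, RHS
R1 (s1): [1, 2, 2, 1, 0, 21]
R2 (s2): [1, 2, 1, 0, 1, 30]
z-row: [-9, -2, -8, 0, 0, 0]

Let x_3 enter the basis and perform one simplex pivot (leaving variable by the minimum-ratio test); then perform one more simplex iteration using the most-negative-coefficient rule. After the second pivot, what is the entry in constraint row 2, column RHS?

Ratio test on column x_3 — row 1: 21/2 = 21/2; row 2: 30/1 = 30. Minimum is 21/2 at row 1 (s1 leaves); pivot element 2.
Divide row 1 by 2; eliminate column x_3 from the other rows.
Second iteration: most negative z-row entry is -5 in column x_1, so x_1 enters.
Ratio test on column x_1 — row 1: (21/2)/(1/2) = 21; row 2: (39/2)/(1/2) = 39. Minimum is 21 at row 1 (x_3 leaves); pivot element 1/2.
Divide row 1 by 1/2; eliminate column x_1 from the other rows.
After both pivots, the entry at constraint row 2, column RHS is 9.

9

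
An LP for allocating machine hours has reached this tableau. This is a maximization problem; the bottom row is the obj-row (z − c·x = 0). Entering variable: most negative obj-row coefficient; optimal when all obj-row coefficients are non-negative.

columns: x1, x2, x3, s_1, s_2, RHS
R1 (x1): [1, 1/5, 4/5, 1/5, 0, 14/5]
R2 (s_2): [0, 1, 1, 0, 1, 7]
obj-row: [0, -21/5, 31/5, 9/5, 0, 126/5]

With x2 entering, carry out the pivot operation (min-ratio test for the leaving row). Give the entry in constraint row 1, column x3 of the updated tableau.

Ratio test on column x2 — row 1: (14/5)/(1/5) = 14; row 2: 7/1 = 7. Minimum is 7 at row 2 (s_2 leaves); pivot element 1.
Divide row 2 by 1; eliminate column x2 from the other rows.
Row 1 update in column x3: 4/5 − (1/5)·1 = 3/5.

3/5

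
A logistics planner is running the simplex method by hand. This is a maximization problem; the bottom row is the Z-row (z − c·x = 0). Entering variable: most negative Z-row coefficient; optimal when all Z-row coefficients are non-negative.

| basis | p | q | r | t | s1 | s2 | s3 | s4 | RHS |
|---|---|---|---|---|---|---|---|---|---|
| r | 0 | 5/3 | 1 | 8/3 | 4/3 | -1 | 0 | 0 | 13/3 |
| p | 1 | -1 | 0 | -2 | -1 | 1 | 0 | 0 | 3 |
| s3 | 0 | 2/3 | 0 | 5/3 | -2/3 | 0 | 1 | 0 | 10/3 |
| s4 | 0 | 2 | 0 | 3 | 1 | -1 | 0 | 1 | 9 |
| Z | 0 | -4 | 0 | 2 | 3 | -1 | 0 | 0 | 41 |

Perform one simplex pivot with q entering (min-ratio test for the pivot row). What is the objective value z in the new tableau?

Ratio test on column q — row 1: (13/3)/(5/3) = 13/5; row 2: entry -1 ≤ 0; row 3: (10/3)/(2/3) = 5; row 4: 9/2 = 9/2. Minimum is 13/5 at row 1 (r leaves); pivot element 5/3.
Pivot on row 1; the Z-row RHS becomes 41 − (-4)·(13/5) = 257/5.

257/5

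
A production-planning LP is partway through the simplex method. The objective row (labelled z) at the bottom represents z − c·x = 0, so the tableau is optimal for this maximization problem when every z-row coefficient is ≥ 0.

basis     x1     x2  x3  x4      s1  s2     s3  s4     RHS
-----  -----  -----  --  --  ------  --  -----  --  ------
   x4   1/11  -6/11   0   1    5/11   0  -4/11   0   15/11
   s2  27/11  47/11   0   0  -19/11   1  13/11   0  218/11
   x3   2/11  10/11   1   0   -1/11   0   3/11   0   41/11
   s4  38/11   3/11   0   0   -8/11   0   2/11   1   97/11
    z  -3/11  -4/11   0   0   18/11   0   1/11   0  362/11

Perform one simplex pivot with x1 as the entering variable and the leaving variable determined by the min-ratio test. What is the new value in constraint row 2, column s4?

-27/38

Ratio test on column x1 — row 1: (15/11)/(1/11) = 15; row 2: (218/11)/(27/11) = 218/27; row 3: (41/11)/(2/11) = 41/2; row 4: (97/11)/(38/11) = 97/38. Minimum is 97/38 at row 4 (s4 leaves); pivot element 38/11.
Divide row 4 by 38/11; eliminate column x1 from the other rows.
Row 2 update in column s4: 0 − (27/11)·(11/38) = -27/38.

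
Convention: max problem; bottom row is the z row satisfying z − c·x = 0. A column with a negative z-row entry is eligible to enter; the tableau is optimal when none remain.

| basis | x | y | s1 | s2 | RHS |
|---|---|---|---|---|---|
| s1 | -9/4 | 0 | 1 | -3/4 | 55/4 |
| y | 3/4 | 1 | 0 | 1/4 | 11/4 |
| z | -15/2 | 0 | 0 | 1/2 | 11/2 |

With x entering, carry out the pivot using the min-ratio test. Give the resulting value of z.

Ratio test on column x — row 1: entry -9/4 ≤ 0; row 2: (11/4)/(3/4) = 11/3. Minimum is 11/3 at row 2 (y leaves); pivot element 3/4.
Pivot on row 2; the z-row RHS becomes 11/2 − (-15/2)·(11/3) = 33.

33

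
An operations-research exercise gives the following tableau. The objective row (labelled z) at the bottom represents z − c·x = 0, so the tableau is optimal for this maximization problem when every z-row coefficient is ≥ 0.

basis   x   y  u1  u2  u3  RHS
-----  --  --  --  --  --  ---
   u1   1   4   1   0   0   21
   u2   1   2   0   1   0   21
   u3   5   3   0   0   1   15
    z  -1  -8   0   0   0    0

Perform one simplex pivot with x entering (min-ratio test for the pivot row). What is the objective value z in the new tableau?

3

Ratio test on column x — row 1: 21/1 = 21; row 2: 21/1 = 21; row 3: 15/5 = 3. Minimum is 3 at row 3 (u3 leaves); pivot element 5.
Pivot on row 3; the z-row RHS becomes 0 − (-1)·3 = 3.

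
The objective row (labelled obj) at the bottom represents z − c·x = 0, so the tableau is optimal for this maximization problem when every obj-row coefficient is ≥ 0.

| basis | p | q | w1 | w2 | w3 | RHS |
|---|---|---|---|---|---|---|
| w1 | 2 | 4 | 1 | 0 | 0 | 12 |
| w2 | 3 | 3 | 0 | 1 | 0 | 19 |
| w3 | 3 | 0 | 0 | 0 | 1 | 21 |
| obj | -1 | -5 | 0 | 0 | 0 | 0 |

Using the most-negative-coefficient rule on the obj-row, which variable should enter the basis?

q

Negative obj-row entries: p: -1, q: -5.
The most negative is -5 in column q, so q enters.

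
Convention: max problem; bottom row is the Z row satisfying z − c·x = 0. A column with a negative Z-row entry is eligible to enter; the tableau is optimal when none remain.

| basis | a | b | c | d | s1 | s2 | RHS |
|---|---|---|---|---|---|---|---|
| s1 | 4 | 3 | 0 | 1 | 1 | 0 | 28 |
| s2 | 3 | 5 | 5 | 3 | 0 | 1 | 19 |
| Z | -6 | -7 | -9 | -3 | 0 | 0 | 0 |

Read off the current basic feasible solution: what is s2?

19

s2 is basic (row 2); its value is the RHS of that row, 19.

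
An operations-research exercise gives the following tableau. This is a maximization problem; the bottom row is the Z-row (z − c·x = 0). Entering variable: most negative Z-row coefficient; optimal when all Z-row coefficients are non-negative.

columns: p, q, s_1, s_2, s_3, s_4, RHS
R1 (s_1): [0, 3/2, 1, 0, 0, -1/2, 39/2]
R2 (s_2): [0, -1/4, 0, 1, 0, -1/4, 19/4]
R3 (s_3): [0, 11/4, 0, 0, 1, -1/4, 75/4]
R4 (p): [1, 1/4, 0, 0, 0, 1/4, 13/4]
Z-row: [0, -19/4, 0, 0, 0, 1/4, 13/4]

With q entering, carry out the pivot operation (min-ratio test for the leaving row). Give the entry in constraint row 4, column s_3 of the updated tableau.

Ratio test on column q — row 1: (39/2)/(3/2) = 13; row 2: entry -1/4 ≤ 0; row 3: (75/4)/(11/4) = 75/11; row 4: (13/4)/(1/4) = 13. Minimum is 75/11 at row 3 (s_3 leaves); pivot element 11/4.
Divide row 3 by 11/4; eliminate column q from the other rows.
Row 4 update in column s_3: 0 − (1/4)·(4/11) = -1/11.

-1/11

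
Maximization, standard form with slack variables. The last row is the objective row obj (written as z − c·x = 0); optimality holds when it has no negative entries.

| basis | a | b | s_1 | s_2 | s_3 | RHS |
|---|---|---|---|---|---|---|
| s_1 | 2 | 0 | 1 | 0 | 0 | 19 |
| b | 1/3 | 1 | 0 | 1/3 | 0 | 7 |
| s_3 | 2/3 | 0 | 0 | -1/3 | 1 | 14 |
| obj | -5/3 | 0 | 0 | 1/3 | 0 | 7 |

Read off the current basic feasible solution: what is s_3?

s_3 is basic (row 3); its value is the RHS of that row, 14.

14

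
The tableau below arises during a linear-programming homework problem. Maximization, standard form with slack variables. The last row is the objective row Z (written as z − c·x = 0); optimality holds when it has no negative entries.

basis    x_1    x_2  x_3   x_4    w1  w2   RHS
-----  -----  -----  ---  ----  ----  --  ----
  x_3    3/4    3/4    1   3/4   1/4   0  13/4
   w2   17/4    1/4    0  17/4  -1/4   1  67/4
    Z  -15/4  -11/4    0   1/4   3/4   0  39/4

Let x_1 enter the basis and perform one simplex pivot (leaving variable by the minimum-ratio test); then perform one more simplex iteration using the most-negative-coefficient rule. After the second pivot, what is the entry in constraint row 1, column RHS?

Ratio test on column x_1 — row 1: (13/4)/(3/4) = 13/3; row 2: (67/4)/(17/4) = 67/17. Minimum is 67/17 at row 2 (w2 leaves); pivot element 17/4.
Divide row 2 by 17/4; eliminate column x_1 from the other rows.
Second iteration: most negative Z-row entry is -43/17 in column x_2, so x_2 enters.
Ratio test on column x_2 — row 1: (5/17)/(12/17) = 5/12; row 2: (67/17)/(1/17) = 67. Minimum is 5/12 at row 1 (x_3 leaves); pivot element 12/17.
Divide row 1 by 12/17; eliminate column x_2 from the other rows.
After both pivots, the entry at constraint row 1, column RHS is 5/12.

5/12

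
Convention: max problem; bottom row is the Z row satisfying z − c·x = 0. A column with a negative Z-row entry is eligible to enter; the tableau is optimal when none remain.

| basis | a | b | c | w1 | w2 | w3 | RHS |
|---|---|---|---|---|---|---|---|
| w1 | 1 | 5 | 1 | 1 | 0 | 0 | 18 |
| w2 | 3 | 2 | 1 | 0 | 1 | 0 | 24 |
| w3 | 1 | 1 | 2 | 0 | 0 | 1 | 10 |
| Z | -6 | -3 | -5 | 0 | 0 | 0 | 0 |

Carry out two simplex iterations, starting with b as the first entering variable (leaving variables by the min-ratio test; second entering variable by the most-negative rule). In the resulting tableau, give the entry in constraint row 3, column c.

Ratio test on column b — row 1: 18/5 = 18/5; row 2: 24/2 = 12; row 3: 10/1 = 10. Minimum is 18/5 at row 1 (w1 leaves); pivot element 5.
Divide row 1 by 5; eliminate column b from the other rows.
Second iteration: most negative Z-row entry is -27/5 in column a, so a enters.
Ratio test on column a — row 1: (18/5)/(1/5) = 18; row 2: (84/5)/(13/5) = 84/13; row 3: (32/5)/(4/5) = 8. Minimum is 84/13 at row 2 (w2 leaves); pivot element 13/5.
Divide row 2 by 13/5; eliminate column a from the other rows.
After both pivots, the entry at constraint row 3, column c is 21/13.

21/13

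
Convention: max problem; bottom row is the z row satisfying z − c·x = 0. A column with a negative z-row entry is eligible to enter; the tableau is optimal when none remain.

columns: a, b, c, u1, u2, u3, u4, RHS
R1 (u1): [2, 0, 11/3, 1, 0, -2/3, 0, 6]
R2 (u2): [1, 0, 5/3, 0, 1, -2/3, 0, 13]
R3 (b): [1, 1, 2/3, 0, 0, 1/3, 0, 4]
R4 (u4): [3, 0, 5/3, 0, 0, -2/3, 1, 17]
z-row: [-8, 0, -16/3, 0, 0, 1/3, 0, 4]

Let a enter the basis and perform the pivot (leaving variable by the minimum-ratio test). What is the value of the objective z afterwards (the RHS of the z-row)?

Ratio test on column a — row 1: 6/2 = 3; row 2: 13/1 = 13; row 3: 4/1 = 4; row 4: 17/3 = 17/3. Minimum is 3 at row 1 (u1 leaves); pivot element 2.
Pivot on row 1; the z-row RHS becomes 4 − (-8)·3 = 28.

28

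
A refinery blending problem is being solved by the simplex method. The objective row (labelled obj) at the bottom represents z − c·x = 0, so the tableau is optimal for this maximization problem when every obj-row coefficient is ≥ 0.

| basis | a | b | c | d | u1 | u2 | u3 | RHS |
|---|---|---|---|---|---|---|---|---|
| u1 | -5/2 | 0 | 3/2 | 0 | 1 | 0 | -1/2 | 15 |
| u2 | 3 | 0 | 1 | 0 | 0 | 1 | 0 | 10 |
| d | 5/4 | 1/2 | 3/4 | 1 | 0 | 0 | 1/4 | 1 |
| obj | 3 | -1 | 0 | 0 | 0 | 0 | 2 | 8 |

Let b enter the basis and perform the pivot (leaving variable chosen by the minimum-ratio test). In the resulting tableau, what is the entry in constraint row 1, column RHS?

Ratio test on column b — row 1: entry 0 ≤ 0; row 2: entry 0 ≤ 0; row 3: 1/(1/2) = 2. Minimum is 2 at row 3 (d leaves); pivot element 1/2.
Divide row 3 by 1/2; eliminate column b from the other rows.
Row 1 update in column RHS: 15 − 0·2 = 15.

15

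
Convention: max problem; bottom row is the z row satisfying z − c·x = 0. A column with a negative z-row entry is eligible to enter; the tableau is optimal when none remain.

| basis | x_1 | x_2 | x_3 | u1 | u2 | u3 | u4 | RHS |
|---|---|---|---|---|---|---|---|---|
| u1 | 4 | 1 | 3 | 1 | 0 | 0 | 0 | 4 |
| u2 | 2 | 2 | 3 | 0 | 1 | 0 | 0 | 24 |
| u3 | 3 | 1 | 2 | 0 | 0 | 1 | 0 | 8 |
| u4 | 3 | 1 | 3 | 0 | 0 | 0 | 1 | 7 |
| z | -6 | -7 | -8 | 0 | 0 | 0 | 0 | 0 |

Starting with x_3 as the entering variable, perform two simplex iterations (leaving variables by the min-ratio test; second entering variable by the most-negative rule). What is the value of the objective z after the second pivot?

28

Ratio test on column x_3 — row 1: 4/3 = 4/3; row 2: 24/3 = 8; row 3: 8/2 = 4; row 4: 7/3 = 7/3. Minimum is 4/3 at row 1 (u1 leaves); pivot element 3.
Pivot on row 1; the z-row RHS becomes 0 − (-8)·(4/3) = 32/3.
Next entering variable (most negative z-row entry -13/3): x_2.
Ratio test on column x_2 — row 1: (4/3)/(1/3) = 4; row 2: 20/1 = 20; row 3: (16/3)/(1/3) = 16; row 4: entry 0 ≤ 0. Minimum is 4 at row 1 (x_3 leaves); pivot element 1/3.
After the second pivot the z-row RHS is 32/3 − (-13/3)·4 = 28.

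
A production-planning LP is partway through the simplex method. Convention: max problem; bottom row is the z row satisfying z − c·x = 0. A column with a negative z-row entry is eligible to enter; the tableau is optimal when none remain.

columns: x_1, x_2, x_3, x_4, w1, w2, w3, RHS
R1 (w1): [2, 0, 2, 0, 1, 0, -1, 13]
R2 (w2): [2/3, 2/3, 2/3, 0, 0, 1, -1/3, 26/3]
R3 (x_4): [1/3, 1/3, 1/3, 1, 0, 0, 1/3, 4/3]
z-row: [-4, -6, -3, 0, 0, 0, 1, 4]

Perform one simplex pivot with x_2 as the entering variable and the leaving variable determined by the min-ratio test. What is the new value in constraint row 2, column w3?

Ratio test on column x_2 — row 1: entry 0 ≤ 0; row 2: (26/3)/(2/3) = 13; row 3: (4/3)/(1/3) = 4. Minimum is 4 at row 3 (x_4 leaves); pivot element 1/3.
Divide row 3 by 1/3; eliminate column x_2 from the other rows.
Row 2 update in column w3: -1/3 − (2/3)·1 = -1.

-1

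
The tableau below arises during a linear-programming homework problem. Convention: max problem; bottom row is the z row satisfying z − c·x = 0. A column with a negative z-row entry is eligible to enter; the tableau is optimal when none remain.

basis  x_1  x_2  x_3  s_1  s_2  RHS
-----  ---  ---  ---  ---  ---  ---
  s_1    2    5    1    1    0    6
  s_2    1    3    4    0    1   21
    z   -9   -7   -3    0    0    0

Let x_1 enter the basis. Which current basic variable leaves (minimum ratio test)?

Column x_1 entries and ratios — s_1: 6/2 = 3; s_2: 21/1 = 21.
Smallest ratio is 3 in the row of s_1, so s_1 leaves.

s_1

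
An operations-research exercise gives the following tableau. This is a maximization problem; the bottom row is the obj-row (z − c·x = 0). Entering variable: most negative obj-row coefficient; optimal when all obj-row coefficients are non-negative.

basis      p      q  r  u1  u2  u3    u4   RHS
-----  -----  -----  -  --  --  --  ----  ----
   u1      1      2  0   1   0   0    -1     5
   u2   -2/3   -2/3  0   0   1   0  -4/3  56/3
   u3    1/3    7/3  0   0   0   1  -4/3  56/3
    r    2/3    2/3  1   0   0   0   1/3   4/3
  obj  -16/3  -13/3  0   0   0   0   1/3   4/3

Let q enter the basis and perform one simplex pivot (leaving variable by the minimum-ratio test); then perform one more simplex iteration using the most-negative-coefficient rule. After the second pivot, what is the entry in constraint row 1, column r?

-3/2

Ratio test on column q — row 1: 5/2 = 5/2; row 2: entry -2/3 ≤ 0; row 3: (56/3)/(7/3) = 8; row 4: (4/3)/(2/3) = 2. Minimum is 2 at row 4 (r leaves); pivot element 2/3.
Divide row 4 by 2/3; eliminate column q from the other rows.
Second iteration: most negative obj-row entry is -1 in column p, so p enters.
Ratio test on column p — row 1: entry -1 ≤ 0; row 2: entry 0 ≤ 0; row 3: entry -2 ≤ 0; row 4: 2/1 = 2. Minimum is 2 at row 4 (q leaves); pivot element 1.
Divide row 4 by 1; eliminate column p from the other rows.
After both pivots, the entry at constraint row 1, column r is -3/2.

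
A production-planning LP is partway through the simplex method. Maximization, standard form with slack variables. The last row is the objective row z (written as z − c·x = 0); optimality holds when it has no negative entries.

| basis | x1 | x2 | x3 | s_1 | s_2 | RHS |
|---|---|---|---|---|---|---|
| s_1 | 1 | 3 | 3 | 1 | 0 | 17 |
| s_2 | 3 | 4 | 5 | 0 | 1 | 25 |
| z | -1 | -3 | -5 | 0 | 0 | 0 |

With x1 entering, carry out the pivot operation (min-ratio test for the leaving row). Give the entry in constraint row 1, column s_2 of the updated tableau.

-1/3

Ratio test on column x1 — row 1: 17/1 = 17; row 2: 25/3 = 25/3. Minimum is 25/3 at row 2 (s_2 leaves); pivot element 3.
Divide row 2 by 3; eliminate column x1 from the other rows.
Row 1 update in column s_2: 0 − 1·(1/3) = -1/3.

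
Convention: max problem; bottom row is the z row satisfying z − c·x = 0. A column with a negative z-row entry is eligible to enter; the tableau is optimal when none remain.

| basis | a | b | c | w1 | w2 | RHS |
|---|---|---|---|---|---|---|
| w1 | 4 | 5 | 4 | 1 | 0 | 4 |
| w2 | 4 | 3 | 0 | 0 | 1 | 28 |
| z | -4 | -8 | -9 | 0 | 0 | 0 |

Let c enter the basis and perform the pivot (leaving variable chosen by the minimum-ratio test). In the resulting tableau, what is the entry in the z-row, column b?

Ratio test on column c — row 1: 4/4 = 1; row 2: entry 0 ≤ 0. Minimum is 1 at row 1 (w1 leaves); pivot element 4.
Divide row 1 by 4; eliminate column c from the other rows.
z-row update in column b: -8 − (-9)·(5/4) = 13/4.

13/4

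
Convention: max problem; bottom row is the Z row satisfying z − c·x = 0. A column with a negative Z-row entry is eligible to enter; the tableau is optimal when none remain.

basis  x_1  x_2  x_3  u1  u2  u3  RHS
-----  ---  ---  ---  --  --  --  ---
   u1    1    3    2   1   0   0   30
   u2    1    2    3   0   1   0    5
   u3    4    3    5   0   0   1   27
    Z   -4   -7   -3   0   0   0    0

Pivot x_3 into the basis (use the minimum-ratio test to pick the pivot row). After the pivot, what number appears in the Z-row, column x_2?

-5

Ratio test on column x_3 — row 1: 30/2 = 15; row 2: 5/3 = 5/3; row 3: 27/5 = 27/5. Minimum is 5/3 at row 2 (u2 leaves); pivot element 3.
Divide row 2 by 3; eliminate column x_3 from the other rows.
Z-row update in column x_2: -7 − (-3)·(2/3) = -5.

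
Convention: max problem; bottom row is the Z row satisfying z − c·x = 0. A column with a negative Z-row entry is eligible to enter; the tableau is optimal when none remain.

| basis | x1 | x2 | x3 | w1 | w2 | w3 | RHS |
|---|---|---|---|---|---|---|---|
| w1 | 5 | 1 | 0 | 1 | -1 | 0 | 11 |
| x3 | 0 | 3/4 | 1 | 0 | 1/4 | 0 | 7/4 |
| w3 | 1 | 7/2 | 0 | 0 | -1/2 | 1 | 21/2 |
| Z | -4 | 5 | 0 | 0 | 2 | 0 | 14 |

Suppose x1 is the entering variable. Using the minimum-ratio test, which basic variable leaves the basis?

Column x1 entries and ratios — w1: 11/5 = 11/5; x3: 0 ≤ 0, skip; w3: (21/2)/1 = 21/2.
Smallest ratio is 11/5 in the row of w1, so w1 leaves.

w1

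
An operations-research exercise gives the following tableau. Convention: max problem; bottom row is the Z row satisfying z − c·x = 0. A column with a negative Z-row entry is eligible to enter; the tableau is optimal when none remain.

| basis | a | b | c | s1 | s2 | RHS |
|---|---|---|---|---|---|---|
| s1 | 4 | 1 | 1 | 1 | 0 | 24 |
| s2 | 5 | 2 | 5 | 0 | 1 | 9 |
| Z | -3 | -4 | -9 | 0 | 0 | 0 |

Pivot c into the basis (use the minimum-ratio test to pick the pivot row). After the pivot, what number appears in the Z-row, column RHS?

81/5

Ratio test on column c — row 1: 24/1 = 24; row 2: 9/5 = 9/5. Minimum is 9/5 at row 2 (s2 leaves); pivot element 5.
Divide row 2 by 5; eliminate column c from the other rows.
Z-row update in column RHS: 0 − (-9)·(9/5) = 81/5.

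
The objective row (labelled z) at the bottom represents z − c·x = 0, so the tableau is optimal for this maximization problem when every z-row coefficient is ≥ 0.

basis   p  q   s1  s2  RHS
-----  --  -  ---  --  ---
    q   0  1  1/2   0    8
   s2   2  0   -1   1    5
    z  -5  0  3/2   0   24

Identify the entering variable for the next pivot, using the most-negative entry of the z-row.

Negative z-row entries: p: -5.
The most negative is -5 in column p, so p enters.

p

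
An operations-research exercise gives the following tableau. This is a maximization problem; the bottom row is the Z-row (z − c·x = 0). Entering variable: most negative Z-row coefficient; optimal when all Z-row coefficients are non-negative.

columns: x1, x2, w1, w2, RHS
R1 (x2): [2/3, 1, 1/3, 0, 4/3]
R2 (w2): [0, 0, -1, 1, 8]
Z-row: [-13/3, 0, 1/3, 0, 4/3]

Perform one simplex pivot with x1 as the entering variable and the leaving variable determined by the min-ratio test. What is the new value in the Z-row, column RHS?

10

Ratio test on column x1 — row 1: (4/3)/(2/3) = 2; row 2: entry 0 ≤ 0. Minimum is 2 at row 1 (x2 leaves); pivot element 2/3.
Divide row 1 by 2/3; eliminate column x1 from the other rows.
Z-row update in column RHS: 4/3 − (-13/3)·2 = 10.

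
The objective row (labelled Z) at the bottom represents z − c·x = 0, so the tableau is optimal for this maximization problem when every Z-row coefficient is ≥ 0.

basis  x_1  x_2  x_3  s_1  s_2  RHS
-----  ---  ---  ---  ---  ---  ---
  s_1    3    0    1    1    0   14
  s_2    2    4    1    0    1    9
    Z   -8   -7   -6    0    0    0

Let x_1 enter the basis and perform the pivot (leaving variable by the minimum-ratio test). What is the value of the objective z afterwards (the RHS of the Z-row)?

Ratio test on column x_1 — row 1: 14/3 = 14/3; row 2: 9/2 = 9/2. Minimum is 9/2 at row 2 (s_2 leaves); pivot element 2.
Pivot on row 2; the Z-row RHS becomes 0 − (-8)·(9/2) = 36.

36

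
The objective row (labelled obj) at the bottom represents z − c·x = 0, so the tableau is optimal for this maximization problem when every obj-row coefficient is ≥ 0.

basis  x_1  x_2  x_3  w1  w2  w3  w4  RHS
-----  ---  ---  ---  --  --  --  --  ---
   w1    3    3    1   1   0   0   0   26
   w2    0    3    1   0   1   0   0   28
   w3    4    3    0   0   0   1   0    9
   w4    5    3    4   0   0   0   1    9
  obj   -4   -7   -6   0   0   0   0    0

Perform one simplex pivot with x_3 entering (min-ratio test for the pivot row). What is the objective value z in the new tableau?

Ratio test on column x_3 — row 1: 26/1 = 26; row 2: 28/1 = 28; row 3: entry 0 ≤ 0; row 4: 9/4 = 9/4. Minimum is 9/4 at row 4 (w4 leaves); pivot element 4.
Pivot on row 4; the obj-row RHS becomes 0 − (-6)·(9/4) = 27/2.

27/2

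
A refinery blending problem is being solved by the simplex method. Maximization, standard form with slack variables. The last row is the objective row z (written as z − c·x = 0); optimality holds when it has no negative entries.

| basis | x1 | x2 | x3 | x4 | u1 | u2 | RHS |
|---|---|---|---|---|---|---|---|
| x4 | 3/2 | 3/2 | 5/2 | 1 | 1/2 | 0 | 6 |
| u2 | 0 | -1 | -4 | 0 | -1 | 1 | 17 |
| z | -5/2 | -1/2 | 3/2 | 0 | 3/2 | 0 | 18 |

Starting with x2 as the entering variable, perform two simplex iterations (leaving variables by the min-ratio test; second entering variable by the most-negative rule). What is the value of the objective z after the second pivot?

Ratio test on column x2 — row 1: 6/(3/2) = 4; row 2: entry -1 ≤ 0. Minimum is 4 at row 1 (x4 leaves); pivot element 3/2.
Pivot on row 1; the z-row RHS becomes 18 − (-1/2)·4 = 20.
Next entering variable (most negative z-row entry -2): x1.
Ratio test on column x1 — row 1: 4/1 = 4; row 2: 21/1 = 21. Minimum is 4 at row 1 (x2 leaves); pivot element 1.
After the second pivot the z-row RHS is 20 − (-2)·4 = 28.

28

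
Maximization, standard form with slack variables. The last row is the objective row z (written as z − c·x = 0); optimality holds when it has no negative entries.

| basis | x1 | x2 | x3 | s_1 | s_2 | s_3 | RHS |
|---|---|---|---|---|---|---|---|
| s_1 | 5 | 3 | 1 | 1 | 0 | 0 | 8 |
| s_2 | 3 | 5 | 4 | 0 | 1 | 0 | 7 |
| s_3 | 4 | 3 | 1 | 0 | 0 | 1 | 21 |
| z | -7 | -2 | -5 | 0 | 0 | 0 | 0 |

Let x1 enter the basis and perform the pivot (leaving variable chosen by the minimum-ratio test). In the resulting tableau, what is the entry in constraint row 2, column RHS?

Ratio test on column x1 — row 1: 8/5 = 8/5; row 2: 7/3 = 7/3; row 3: 21/4 = 21/4. Minimum is 8/5 at row 1 (s_1 leaves); pivot element 5.
Divide row 1 by 5; eliminate column x1 from the other rows.
Row 2 update in column RHS: 7 − 3·(8/5) = 11/5.

11/5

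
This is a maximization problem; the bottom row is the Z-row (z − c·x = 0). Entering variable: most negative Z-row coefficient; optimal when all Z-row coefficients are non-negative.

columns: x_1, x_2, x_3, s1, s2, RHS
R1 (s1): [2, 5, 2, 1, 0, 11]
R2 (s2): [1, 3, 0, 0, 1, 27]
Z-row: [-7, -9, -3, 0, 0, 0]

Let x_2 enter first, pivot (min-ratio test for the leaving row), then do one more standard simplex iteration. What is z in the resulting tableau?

77/2

Ratio test on column x_2 — row 1: 11/5 = 11/5; row 2: 27/3 = 9. Minimum is 11/5 at row 1 (s1 leaves); pivot element 5.
Pivot on row 1; the Z-row RHS becomes 0 − (-9)·(11/5) = 99/5.
Next entering variable (most negative Z-row entry -17/5): x_1.
Ratio test on column x_1 — row 1: (11/5)/(2/5) = 11/2; row 2: entry -1/5 ≤ 0. Minimum is 11/2 at row 1 (x_2 leaves); pivot element 2/5.
After the second pivot the Z-row RHS is 99/5 − (-17/5)·(11/2) = 77/2.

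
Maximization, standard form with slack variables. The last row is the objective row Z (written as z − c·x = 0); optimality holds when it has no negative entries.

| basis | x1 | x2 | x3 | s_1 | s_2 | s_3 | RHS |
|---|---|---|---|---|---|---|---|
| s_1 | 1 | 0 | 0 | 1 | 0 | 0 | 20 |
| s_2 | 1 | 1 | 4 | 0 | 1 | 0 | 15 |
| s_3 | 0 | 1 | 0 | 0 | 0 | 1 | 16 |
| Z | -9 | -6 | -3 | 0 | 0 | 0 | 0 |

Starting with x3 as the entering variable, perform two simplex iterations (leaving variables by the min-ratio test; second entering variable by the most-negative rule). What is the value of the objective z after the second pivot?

Ratio test on column x3 — row 1: entry 0 ≤ 0; row 2: 15/4 = 15/4; row 3: entry 0 ≤ 0. Minimum is 15/4 at row 2 (s_2 leaves); pivot element 4.
Pivot on row 2; the Z-row RHS becomes 0 − (-3)·(15/4) = 45/4.
Next entering variable (most negative Z-row entry -33/4): x1.
Ratio test on column x1 — row 1: 20/1 = 20; row 2: (15/4)/(1/4) = 15; row 3: entry 0 ≤ 0. Minimum is 15 at row 2 (x3 leaves); pivot element 1/4.
After the second pivot the Z-row RHS is 45/4 − (-33/4)·15 = 135.

135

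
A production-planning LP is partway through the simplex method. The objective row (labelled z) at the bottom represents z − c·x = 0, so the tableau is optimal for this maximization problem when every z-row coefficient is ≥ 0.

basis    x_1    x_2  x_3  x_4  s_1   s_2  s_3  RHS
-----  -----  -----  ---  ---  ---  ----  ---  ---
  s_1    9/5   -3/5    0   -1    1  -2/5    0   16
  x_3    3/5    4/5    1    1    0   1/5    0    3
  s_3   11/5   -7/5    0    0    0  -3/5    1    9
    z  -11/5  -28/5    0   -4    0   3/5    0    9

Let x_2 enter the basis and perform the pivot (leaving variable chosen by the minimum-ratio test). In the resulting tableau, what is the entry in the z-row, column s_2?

Ratio test on column x_2 — row 1: entry -3/5 ≤ 0; row 2: 3/(4/5) = 15/4; row 3: entry -7/5 ≤ 0. Minimum is 15/4 at row 2 (x_3 leaves); pivot element 4/5.
Divide row 2 by 4/5; eliminate column x_2 from the other rows.
z-row update in column s_2: 3/5 − (-28/5)·(1/4) = 2.

2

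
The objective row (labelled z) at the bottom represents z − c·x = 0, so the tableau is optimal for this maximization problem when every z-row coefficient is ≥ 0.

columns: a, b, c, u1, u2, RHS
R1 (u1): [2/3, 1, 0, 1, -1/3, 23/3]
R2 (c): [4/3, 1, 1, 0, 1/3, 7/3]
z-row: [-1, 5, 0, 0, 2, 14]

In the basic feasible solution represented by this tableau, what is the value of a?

0

a is not in the basis, so in the current basic feasible solution a = 0.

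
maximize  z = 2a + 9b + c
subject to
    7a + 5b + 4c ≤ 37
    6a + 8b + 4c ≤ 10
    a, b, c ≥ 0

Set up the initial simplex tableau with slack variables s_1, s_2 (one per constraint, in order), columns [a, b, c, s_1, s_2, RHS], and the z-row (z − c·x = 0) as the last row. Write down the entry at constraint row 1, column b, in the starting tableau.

Constraint 1 has coefficient 5 on b.

5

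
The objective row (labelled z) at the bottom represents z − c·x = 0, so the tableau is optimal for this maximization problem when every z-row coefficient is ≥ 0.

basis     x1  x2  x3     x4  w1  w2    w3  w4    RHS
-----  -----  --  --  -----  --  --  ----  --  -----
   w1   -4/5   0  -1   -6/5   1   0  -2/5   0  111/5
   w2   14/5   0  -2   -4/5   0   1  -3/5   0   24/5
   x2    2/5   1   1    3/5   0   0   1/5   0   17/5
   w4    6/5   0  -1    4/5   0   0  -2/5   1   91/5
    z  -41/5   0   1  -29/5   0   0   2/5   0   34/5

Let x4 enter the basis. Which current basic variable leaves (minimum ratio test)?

x2

Column x4 entries and ratios — w1: -6/5 ≤ 0, skip; w2: -4/5 ≤ 0, skip; x2: (17/5)/(3/5) = 17/3; w4: (91/5)/(4/5) = 91/4.
Smallest ratio is 17/3 in the row of x2, so x2 leaves.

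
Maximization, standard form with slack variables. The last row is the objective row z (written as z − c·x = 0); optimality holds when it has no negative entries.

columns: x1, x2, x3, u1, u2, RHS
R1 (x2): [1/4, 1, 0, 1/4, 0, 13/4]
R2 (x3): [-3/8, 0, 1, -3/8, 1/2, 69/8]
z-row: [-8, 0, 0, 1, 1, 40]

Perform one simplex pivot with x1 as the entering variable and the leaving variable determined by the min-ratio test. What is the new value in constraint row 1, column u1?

Ratio test on column x1 — row 1: (13/4)/(1/4) = 13; row 2: entry -3/8 ≤ 0. Minimum is 13 at row 1 (x2 leaves); pivot element 1/4.
Divide row 1 by 1/4; eliminate column x1 from the other rows.
In the new row 1, the u1 entry is the old entry divided by the pivot: (1/4)/(1/4) = 1.

1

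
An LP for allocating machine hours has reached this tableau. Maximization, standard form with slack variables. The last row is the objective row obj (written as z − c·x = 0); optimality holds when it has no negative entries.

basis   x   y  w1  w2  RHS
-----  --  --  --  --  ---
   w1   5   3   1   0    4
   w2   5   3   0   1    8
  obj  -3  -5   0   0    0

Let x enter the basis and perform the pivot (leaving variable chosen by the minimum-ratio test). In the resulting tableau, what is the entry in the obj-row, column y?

-16/5

Ratio test on column x — row 1: 4/5 = 4/5; row 2: 8/5 = 8/5. Minimum is 4/5 at row 1 (w1 leaves); pivot element 5.
Divide row 1 by 5; eliminate column x from the other rows.
obj-row update in column y: -5 − (-3)·(3/5) = -16/5.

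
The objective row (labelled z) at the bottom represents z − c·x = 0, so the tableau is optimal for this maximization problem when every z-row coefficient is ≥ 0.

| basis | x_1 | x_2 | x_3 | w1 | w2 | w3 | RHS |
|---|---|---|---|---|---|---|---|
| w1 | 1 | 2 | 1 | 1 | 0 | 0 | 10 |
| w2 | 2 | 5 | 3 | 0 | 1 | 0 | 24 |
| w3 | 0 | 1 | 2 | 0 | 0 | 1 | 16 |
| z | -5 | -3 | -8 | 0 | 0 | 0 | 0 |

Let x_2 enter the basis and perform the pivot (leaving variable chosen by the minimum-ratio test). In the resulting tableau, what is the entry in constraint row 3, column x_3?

Ratio test on column x_2 — row 1: 10/2 = 5; row 2: 24/5 = 24/5; row 3: 16/1 = 16. Minimum is 24/5 at row 2 (w2 leaves); pivot element 5.
Divide row 2 by 5; eliminate column x_2 from the other rows.
Row 3 update in column x_3: 2 − 1·(3/5) = 7/5.

7/5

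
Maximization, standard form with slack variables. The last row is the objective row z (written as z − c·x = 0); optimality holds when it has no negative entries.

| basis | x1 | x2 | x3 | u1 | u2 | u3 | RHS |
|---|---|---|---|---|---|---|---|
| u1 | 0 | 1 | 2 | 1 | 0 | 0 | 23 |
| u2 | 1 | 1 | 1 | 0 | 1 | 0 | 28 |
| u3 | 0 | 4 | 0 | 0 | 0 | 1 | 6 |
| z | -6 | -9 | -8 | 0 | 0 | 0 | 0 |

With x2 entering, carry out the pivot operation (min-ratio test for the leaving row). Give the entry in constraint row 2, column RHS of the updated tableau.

Ratio test on column x2 — row 1: 23/1 = 23; row 2: 28/1 = 28; row 3: 6/4 = 3/2. Minimum is 3/2 at row 3 (u3 leaves); pivot element 4.
Divide row 3 by 4; eliminate column x2 from the other rows.
Row 2 update in column RHS: 28 − 1·(3/2) = 53/2.

53/2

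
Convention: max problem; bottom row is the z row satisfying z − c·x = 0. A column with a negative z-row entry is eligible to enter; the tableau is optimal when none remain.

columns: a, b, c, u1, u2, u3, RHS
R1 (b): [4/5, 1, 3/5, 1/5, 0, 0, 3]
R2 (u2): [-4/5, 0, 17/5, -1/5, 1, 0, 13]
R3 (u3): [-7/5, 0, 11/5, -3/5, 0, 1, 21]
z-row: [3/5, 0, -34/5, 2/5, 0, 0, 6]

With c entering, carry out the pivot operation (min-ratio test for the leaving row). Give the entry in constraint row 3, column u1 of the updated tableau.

-8/17

Ratio test on column c — row 1: 3/(3/5) = 5; row 2: 13/(17/5) = 65/17; row 3: 21/(11/5) = 105/11. Minimum is 65/17 at row 2 (u2 leaves); pivot element 17/5.
Divide row 2 by 17/5; eliminate column c from the other rows.
Row 3 update in column u1: -3/5 − (11/5)·(-1/17) = -8/17.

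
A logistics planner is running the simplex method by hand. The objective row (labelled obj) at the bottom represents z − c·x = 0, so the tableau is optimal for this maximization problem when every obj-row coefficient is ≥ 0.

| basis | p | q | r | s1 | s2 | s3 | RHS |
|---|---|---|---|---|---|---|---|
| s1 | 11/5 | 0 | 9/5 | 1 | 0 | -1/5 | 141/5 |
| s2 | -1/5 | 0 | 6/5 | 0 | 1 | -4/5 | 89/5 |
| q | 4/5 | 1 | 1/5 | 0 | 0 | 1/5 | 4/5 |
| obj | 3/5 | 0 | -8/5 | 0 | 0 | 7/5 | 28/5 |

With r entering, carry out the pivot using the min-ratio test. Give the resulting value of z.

12

Ratio test on column r — row 1: (141/5)/(9/5) = 47/3; row 2: (89/5)/(6/5) = 89/6; row 3: (4/5)/(1/5) = 4. Minimum is 4 at row 3 (q leaves); pivot element 1/5.
Pivot on row 3; the obj-row RHS becomes 28/5 − (-8/5)·4 = 12.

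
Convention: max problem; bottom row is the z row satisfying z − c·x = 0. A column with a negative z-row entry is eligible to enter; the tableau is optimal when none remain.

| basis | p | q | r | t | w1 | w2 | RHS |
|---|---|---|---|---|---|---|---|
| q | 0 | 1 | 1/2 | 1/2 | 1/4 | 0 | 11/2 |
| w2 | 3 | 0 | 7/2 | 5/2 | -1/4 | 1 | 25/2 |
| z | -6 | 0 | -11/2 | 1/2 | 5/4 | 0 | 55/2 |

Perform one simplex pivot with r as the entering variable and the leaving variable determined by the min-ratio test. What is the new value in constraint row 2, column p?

Ratio test on column r — row 1: (11/2)/(1/2) = 11; row 2: (25/2)/(7/2) = 25/7. Minimum is 25/7 at row 2 (w2 leaves); pivot element 7/2.
Divide row 2 by 7/2; eliminate column r from the other rows.
In the new row 2, the p entry is the old entry divided by the pivot: 3/(7/2) = 6/7.

6/7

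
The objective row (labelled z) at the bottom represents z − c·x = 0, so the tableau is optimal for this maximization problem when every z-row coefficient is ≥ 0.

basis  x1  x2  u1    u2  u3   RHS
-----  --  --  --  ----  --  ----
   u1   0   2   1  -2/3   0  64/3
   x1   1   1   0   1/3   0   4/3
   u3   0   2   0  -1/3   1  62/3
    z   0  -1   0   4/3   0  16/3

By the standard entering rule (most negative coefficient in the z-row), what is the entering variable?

Negative z-row entries: x2: -1.
The most negative is -1 in column x2, so x2 enters.

x2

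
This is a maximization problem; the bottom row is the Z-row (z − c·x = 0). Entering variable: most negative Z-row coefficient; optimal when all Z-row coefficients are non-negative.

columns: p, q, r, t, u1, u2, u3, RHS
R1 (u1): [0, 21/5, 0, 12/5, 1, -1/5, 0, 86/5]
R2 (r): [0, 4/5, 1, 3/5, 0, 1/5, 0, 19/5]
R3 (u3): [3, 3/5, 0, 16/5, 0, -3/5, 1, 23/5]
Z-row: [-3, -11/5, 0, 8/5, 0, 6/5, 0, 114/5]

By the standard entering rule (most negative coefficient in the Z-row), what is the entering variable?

p

Negative Z-row entries: p: -3, q: -11/5.
The most negative is -3 in column p, so p enters.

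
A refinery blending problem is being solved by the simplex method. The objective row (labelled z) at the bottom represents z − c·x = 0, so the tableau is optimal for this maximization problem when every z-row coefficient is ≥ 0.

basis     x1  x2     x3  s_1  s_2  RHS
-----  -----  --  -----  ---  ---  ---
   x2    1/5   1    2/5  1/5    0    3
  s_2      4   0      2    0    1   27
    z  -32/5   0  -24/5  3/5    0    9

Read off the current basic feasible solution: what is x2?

3

x2 is basic (row 1); its value is the RHS of that row, 3.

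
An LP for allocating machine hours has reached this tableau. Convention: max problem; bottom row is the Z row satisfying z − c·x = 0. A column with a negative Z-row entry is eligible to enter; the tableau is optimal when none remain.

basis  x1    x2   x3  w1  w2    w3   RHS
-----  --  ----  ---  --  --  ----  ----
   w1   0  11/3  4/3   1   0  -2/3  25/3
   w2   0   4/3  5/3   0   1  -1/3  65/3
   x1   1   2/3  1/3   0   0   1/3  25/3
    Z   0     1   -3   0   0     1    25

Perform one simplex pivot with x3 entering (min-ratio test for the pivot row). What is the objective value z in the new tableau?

Ratio test on column x3 — row 1: (25/3)/(4/3) = 25/4; row 2: (65/3)/(5/3) = 13; row 3: (25/3)/(1/3) = 25. Minimum is 25/4 at row 1 (w1 leaves); pivot element 4/3.
Pivot on row 1; the Z-row RHS becomes 25 − (-3)·(25/4) = 175/4.

175/4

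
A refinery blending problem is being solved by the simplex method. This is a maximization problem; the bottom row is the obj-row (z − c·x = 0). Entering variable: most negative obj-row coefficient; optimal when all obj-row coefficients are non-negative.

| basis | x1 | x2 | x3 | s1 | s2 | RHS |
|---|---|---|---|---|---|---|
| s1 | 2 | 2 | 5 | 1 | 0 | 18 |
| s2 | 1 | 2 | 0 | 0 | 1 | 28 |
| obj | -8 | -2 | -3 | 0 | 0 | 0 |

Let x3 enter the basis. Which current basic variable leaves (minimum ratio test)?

s1

Column x3 entries and ratios — s1: 18/5 = 18/5; s2: 0 ≤ 0, skip.
Smallest ratio is 18/5 in the row of s1, so s1 leaves.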